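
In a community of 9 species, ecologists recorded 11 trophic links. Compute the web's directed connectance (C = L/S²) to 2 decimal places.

The web has S = 9 species and L = 11 feeding links.
C = L / S² = 11 / 81 = 0.1358 ≈ 0.14.

C = 0.14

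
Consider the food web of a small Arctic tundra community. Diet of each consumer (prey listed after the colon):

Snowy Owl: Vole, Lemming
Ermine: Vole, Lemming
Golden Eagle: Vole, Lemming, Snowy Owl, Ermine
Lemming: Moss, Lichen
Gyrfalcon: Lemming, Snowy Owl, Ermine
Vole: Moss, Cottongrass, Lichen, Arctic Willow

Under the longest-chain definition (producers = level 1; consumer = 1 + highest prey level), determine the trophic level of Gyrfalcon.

Moss is a producer → level 1.
Vole eats Moss (level 1); other prey at levels: Cottongrass 1, Lichen 1, Arctic Willow 1 → level 2.
Snowy Owl eats Vole (level 2); other prey at levels: Lemming 2 → level 3.
Gyrfalcon eats Snowy Owl (level 3); other prey at levels: Lemming 2, Ermine 3 → level 4.

Trophic level 4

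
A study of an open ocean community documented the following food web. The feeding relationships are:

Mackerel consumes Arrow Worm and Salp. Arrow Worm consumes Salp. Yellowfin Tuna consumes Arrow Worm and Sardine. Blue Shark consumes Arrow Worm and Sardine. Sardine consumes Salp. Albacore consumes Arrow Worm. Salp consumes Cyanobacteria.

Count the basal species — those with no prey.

Basal species (no prey listed): Cyanobacteria.
Count: 1.

1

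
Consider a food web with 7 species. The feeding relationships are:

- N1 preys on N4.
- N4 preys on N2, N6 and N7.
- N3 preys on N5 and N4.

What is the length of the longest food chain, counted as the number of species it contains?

3 species

One longest chain: N7 → N4 → N3.
It has 3 species and 2 links.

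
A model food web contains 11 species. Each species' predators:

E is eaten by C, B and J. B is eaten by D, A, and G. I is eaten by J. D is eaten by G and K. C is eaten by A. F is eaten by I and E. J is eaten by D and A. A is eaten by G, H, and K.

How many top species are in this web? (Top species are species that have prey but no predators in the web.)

Top species (has prey, but nothing eats it): K, H, G.
Count: 3.

3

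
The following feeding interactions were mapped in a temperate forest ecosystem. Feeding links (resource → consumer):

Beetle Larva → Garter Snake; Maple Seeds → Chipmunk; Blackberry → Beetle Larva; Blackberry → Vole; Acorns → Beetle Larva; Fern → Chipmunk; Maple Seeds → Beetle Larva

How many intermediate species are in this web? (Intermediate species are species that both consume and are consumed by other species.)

Intermediate species (has both prey and predators): Beetle Larva.
Count: 1.

1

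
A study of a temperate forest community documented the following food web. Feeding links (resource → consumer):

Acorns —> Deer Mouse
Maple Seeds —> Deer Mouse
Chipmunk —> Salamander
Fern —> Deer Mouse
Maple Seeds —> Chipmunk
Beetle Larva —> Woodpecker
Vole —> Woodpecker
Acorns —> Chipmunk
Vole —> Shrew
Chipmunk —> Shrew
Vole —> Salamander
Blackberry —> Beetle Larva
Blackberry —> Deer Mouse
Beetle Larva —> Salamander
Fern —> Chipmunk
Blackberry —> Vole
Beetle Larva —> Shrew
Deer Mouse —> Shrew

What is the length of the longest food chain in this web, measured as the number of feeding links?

2 links

One longest chain: Blackberry → Vole → Salamander.
It has 3 species and 2 links.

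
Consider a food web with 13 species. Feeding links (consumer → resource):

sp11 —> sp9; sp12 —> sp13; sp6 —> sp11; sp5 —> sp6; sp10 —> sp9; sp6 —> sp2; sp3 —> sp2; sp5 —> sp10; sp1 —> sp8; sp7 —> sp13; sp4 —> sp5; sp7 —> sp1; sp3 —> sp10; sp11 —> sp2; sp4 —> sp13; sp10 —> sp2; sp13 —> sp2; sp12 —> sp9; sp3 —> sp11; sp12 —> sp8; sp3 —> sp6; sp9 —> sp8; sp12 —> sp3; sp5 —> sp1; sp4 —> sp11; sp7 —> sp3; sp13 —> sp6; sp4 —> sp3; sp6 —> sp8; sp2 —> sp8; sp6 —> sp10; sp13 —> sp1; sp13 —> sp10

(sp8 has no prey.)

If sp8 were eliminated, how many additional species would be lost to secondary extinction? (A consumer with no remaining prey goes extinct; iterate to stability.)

Remove sp8.
Round 1: sp1 (all prey gone), sp9 (all prey gone), sp2 (all prey gone) → extinct.
Round 2: sp10 (all prey gone), sp11 (all prey gone) → extinct.
Round 3: sp6 (all prey gone) → extinct.
Round 4: sp5 (all prey gone), sp3 (all prey gone), sp13 (all prey gone) → extinct.
Round 5: sp12 (all prey gone), sp4 (all prey gone), sp7 (all prey gone) → extinct.
No further losses. Total secondary extinctions: 12.

12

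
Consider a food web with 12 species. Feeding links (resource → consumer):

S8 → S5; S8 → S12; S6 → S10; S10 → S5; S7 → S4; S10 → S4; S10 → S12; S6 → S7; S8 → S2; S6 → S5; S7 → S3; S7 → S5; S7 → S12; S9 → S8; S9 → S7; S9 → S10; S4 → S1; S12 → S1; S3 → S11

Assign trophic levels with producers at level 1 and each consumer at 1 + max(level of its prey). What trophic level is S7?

Trophic level 2

S6 is a producer → level 1.
S7 eats S6 (level 1); other prey at levels: S9 1 → level 2.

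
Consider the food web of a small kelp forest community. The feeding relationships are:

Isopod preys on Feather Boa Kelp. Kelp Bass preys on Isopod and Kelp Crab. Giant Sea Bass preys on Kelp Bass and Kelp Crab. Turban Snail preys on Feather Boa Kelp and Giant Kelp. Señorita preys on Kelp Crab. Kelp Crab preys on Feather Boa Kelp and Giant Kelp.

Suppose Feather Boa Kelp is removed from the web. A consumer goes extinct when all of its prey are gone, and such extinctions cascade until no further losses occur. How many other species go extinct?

Remove Feather Boa Kelp.
Round 1: Isopod (all prey gone) → extinct.
No further losses. Total secondary extinctions: 1.

1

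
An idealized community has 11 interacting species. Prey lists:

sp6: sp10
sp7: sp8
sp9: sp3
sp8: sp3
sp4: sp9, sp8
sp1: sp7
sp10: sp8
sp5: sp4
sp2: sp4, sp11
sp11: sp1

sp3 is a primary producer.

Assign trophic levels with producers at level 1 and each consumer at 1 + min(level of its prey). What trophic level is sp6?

Trophic level 4

sp3 is a producer → level 1.
sp8 eats sp3 → level 2.
sp10 eats sp8 → level 3.
sp6 eats sp10 → level 4.
No prey of sp6 is below level 3, so 4 is the minimum.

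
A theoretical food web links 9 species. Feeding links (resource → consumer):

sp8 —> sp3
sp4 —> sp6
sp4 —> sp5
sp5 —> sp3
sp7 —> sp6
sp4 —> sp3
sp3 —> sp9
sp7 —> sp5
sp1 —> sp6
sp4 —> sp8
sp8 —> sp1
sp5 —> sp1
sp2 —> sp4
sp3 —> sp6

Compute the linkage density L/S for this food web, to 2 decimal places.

There are L = 14 links among S = 9 species.
L/S = 14/9 = 1.5556 ≈ 1.56.

L/S = 1.56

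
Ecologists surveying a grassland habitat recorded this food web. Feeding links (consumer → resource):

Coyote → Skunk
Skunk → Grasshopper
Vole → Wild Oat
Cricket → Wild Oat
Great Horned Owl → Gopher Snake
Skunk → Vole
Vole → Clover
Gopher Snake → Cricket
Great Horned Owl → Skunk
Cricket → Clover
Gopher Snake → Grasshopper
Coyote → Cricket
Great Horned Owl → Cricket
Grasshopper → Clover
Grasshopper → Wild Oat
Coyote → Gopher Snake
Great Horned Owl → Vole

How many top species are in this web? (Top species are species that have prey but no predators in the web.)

Top species (has prey, but nothing eats it): Great Horned Owl, Coyote.
Count: 2.

2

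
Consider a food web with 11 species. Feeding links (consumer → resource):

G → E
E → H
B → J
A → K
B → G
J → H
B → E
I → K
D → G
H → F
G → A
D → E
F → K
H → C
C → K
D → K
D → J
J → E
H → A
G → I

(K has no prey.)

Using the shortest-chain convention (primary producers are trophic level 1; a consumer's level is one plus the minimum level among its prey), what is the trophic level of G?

Trophic level 3

K is a producer → level 1.
I eats K → level 2.
G eats I → level 3.
No prey of G is below level 2, so 3 is the minimum.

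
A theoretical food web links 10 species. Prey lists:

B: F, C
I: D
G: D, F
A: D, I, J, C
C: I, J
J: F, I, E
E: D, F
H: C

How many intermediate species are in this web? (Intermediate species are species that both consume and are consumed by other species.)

4

Intermediate species (has both prey and predators): I, E, J, C.
Count: 4.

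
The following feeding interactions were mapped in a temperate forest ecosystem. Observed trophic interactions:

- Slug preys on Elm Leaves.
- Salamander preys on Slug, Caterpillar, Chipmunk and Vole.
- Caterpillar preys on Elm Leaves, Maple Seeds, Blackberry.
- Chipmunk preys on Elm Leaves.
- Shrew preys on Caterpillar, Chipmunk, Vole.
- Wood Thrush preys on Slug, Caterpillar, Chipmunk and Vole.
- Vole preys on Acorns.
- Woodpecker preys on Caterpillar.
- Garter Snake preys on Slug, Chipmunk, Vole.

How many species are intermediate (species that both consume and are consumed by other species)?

Intermediate species (has both prey and predators): Chipmunk, Slug, Caterpillar, Vole.
Count: 4.

4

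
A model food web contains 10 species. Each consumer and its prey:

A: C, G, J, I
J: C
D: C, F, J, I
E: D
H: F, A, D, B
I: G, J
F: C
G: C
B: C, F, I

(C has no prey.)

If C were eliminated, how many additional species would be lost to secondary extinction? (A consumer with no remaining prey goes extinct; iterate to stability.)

Remove C.
Round 1: F (all prey gone), G (all prey gone), J (all prey gone) → extinct.
Round 2: I (all prey gone) → extinct.
Round 3: A (all prey gone), D (all prey gone), B (all prey gone) → extinct.
Round 4: E (all prey gone), H (all prey gone) → extinct.
No further losses. Total secondary extinctions: 9.

9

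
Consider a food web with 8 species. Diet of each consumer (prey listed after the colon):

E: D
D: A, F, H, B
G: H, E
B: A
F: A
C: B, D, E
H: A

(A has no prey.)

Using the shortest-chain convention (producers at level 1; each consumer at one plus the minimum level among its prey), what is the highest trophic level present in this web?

3

Producers (level 1): A.
Following each consumer down to its lowest-level prey: A → B → C (levels 1 through 3).
All prey of C (B 2, D 2, E 3) are at level 2 or above, so C is at level 1 + 2 = 3.
Every consumer has at least one prey at level 2 or below, so none exceeds level 3.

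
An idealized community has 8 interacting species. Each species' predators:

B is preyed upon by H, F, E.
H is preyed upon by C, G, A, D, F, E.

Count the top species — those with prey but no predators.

6

Top species (has prey, but nothing eats it): A, F, D, C, E, G.
Count: 6.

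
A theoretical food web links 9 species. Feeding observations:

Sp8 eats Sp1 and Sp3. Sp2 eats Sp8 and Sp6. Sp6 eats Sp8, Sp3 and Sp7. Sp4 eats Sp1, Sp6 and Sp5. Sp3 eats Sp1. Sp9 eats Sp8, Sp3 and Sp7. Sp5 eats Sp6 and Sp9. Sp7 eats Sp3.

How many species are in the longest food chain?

One longest chain: Sp1 → Sp3 → Sp7 → Sp6 → Sp5 → Sp4.
It has 6 species and 5 links.

6 species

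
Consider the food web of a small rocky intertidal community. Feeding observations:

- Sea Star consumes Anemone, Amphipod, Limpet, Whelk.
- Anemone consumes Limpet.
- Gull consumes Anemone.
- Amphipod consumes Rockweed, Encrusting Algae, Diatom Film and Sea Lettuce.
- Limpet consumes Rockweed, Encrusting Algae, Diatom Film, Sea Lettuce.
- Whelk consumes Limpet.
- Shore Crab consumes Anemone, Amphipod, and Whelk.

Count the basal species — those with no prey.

Basal species (no prey listed): Encrusting Algae, Rockweed, Sea Lettuce, Diatom Film.
Count: 4.

4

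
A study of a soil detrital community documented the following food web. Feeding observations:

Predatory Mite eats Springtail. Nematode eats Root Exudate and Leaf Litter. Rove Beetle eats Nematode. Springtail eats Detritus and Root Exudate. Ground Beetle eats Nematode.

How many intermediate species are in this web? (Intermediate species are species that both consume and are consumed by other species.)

2

Intermediate species (has both prey and predators): Nematode, Springtail.
Count: 2.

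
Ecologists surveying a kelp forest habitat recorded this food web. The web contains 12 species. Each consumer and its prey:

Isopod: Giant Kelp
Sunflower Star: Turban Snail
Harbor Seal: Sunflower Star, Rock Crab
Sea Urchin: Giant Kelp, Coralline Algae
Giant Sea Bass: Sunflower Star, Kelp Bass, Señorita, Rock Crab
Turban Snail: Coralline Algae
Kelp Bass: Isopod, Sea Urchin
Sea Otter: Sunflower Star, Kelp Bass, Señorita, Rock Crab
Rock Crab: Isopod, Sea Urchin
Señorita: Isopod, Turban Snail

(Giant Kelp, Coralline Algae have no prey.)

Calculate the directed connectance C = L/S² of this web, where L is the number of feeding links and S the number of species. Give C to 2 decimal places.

The web has S = 12 species and L = 21 feeding links.
C = L / S² = 21 / 144 = 0.1458 ≈ 0.15.

C = 0.15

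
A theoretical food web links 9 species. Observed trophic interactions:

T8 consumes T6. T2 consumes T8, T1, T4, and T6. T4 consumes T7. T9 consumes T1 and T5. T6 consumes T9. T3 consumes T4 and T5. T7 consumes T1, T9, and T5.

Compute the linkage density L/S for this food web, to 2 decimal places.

L/S = 1.56

There are L = 14 links among S = 9 species.
L/S = 14/9 = 1.5556 ≈ 1.56.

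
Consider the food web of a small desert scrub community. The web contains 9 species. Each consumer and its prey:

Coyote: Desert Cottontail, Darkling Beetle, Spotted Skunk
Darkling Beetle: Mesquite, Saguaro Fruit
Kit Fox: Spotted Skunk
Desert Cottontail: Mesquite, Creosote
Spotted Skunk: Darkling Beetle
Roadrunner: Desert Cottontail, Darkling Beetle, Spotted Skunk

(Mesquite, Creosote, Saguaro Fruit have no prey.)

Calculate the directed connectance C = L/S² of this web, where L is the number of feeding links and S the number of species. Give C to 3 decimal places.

The web has S = 9 species and L = 12 feeding links.
C = L / S² = 12 / 81 = 0.1481 ≈ 0.148.

C = 0.148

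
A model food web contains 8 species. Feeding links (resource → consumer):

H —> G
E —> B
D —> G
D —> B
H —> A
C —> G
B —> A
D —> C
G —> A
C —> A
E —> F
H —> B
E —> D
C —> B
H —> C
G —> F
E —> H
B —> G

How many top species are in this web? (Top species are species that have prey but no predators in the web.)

2

Top species (has prey, but nothing eats it): A, F.
Count: 2.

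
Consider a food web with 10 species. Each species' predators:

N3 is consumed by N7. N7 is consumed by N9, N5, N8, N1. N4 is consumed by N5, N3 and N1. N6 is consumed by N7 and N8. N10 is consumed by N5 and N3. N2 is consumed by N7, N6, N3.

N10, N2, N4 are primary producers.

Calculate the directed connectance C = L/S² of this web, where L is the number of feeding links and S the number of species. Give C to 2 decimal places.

C = 0.15

The web has S = 10 species and L = 15 feeding links.
C = L / S² = 15 / 100 = 0.1500 ≈ 0.15.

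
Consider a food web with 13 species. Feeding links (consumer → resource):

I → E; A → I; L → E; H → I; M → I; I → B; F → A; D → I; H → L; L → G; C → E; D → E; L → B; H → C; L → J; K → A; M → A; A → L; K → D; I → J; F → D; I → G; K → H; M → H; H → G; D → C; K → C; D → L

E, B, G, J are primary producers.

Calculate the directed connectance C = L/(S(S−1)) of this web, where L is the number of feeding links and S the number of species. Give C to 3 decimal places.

C = 0.179

The web has S = 13 species and L = 28 feeding links.
C = L / (S(S−1)) = 28 / 156 = 0.1795 ≈ 0.179.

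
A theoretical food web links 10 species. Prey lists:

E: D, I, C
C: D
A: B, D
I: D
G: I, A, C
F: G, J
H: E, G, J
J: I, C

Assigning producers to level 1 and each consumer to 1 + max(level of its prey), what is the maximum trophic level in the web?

4

Producers (level 1): B, D.
D → I → E → H gives H level 4.
No species has a prey at level 4, so no species reaches level 5.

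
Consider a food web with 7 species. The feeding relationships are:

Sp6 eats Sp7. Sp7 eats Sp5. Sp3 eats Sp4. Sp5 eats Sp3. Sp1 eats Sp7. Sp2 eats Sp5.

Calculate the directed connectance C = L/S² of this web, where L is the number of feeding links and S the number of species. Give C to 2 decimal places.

C = 0.12

The web has S = 7 species and L = 6 feeding links.
C = L / S² = 6 / 49 = 0.1224 ≈ 0.12.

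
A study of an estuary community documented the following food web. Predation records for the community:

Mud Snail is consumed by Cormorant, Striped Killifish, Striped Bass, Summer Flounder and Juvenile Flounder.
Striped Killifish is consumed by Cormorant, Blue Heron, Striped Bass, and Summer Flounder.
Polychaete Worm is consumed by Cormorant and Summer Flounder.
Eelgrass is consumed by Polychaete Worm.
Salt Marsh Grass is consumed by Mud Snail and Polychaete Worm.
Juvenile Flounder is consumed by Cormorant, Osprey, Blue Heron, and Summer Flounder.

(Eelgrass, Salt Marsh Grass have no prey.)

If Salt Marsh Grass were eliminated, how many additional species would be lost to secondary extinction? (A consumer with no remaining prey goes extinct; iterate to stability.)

Remove Salt Marsh Grass.
Round 1: Mud Snail (all prey gone) → extinct.
Round 2: Juvenile Flounder (all prey gone), Striped Killifish (all prey gone) → extinct.
Round 3: Blue Heron (all prey gone), Striped Bass (all prey gone), Osprey (all prey gone) → extinct.
No further losses. Total secondary extinctions: 6.

6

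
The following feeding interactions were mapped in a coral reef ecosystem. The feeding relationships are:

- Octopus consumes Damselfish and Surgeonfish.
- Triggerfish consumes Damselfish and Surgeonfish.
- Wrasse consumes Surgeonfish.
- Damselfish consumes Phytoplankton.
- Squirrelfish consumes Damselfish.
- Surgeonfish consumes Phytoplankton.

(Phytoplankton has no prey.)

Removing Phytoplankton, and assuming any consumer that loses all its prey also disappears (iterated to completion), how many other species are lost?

6

Remove Phytoplankton.
Round 1: Surgeonfish (all prey gone), Damselfish (all prey gone) → extinct.
Round 2: Triggerfish (all prey gone), Squirrelfish (all prey gone), Wrasse (all prey gone), Octopus (all prey gone) → extinct.
No further losses. Total secondary extinctions: 6.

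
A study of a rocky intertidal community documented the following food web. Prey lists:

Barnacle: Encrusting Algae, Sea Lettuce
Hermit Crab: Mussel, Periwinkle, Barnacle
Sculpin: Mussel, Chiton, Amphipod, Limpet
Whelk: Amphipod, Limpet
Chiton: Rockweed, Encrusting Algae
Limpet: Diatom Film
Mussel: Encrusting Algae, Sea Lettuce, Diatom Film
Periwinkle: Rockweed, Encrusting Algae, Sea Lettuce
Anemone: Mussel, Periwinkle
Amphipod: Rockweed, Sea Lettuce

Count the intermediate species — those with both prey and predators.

6

Intermediate species (has both prey and predators): Mussel, Periwinkle, Chiton, Amphipod, Barnacle, Limpet.
Count: 6.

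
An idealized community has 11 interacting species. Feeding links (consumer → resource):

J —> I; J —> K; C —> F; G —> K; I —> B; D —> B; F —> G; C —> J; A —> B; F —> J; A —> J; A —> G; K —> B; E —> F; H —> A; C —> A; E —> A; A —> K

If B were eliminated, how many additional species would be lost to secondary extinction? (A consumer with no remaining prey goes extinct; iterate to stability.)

Remove B.
Round 1: K (all prey gone), I (all prey gone), D (all prey gone) → extinct.
Round 2: J (all prey gone), G (all prey gone) → extinct.
Round 3: A (all prey gone), F (all prey gone) → extinct.
Round 4: C (all prey gone), H (all prey gone), E (all prey gone) → extinct.
No further losses. Total secondary extinctions: 10.

10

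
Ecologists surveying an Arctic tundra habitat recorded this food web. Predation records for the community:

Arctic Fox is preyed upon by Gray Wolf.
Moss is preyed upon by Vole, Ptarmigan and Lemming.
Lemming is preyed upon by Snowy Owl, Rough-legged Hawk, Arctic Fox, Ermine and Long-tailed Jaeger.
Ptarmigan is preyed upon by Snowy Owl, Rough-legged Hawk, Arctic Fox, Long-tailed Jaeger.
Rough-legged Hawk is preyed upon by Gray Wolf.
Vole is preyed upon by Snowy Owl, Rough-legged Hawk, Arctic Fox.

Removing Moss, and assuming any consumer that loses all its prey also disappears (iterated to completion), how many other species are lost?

9

Remove Moss.
Round 1: Vole (all prey gone), Lemming (all prey gone), Ptarmigan (all prey gone) → extinct.
Round 2: Ermine (all prey gone), Snowy Owl (all prey gone), Long-tailed Jaeger (all prey gone), Arctic Fox (all prey gone), Rough-legged Hawk (all prey gone) → extinct.
Round 3: Gray Wolf (all prey gone) → extinct.
No further losses. Total secondary extinctions: 9.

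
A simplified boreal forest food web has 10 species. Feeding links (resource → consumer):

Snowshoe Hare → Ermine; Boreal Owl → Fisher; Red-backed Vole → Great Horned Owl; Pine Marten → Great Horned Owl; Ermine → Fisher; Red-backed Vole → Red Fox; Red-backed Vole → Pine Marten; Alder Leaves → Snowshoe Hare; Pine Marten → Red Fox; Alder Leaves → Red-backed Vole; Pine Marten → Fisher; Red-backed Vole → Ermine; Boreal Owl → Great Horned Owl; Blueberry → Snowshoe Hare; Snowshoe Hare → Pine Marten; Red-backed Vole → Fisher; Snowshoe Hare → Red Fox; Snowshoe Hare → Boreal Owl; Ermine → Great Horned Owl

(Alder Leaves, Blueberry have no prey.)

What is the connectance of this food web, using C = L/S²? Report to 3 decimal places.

The web has S = 10 species and L = 19 feeding links.
C = L / S² = 19 / 100 = 0.1900 ≈ 0.190.

C = 0.190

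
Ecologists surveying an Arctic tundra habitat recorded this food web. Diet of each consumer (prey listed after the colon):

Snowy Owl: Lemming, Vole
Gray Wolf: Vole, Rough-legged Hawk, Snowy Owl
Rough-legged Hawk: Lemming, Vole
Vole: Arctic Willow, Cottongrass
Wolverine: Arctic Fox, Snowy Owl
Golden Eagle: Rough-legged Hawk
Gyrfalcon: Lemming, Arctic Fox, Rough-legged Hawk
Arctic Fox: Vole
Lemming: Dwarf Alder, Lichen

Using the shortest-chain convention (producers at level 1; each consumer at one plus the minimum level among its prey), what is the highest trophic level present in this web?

Producers (level 1): Arctic Willow, Cottongrass, Dwarf Alder, Lichen.
Following each consumer down to its lowest-level prey: Dwarf Alder → Lemming → Snowy Owl → Wolverine (levels 1 through 4).
All prey of Wolverine (Snowy Owl 3, Arctic Fox 3) are at level 3 or above, so Wolverine is at level 1 + 3 = 4.
Every consumer has at least one prey at level 3 or below, so none exceeds level 4.

4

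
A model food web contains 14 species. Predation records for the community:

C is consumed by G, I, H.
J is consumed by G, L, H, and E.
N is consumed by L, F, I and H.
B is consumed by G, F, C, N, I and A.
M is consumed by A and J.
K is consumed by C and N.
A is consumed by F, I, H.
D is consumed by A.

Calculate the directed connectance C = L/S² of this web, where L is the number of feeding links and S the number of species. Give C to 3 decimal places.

The web has S = 14 species and L = 25 feeding links.
C = L / S² = 25 / 196 = 0.1276 ≈ 0.128.

C = 0.128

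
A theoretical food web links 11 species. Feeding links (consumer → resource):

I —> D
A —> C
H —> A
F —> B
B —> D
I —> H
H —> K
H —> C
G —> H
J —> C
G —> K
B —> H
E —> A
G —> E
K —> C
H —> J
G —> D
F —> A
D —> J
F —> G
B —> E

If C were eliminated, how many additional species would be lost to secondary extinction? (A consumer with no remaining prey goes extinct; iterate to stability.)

10

Remove C.
Round 1: K (all prey gone), J (all prey gone), A (all prey gone) → extinct.
Round 2: D (all prey gone), E (all prey gone), H (all prey gone) → extinct.
Round 3: B (all prey gone), G (all prey gone), I (all prey gone) → extinct.
Round 4: F (all prey gone) → extinct.
No further losses. Total secondary extinctions: 10.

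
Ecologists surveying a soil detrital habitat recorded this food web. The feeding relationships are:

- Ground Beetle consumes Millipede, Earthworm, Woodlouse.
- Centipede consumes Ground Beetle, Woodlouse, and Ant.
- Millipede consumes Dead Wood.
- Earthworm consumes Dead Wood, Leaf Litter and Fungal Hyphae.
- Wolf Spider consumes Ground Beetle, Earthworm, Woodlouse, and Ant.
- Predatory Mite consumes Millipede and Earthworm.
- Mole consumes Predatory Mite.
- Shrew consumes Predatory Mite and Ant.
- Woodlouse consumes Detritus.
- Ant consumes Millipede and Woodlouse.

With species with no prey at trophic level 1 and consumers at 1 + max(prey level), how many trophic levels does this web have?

4

Basal resources (level 1): Dead Wood, Fungal Hyphae, Leaf Litter, Detritus.
Dead Wood → Earthworm → Ground Beetle → Wolf Spider gives Wolf Spider level 4.
No species has a prey at level 4, so no species reaches level 5.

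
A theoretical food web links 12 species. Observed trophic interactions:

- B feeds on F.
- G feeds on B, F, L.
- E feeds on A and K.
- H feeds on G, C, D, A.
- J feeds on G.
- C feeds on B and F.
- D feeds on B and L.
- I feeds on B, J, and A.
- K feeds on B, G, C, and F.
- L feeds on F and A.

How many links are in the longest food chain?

One longest chain: F → L → G → J → I.
It has 5 species and 4 links.

4 links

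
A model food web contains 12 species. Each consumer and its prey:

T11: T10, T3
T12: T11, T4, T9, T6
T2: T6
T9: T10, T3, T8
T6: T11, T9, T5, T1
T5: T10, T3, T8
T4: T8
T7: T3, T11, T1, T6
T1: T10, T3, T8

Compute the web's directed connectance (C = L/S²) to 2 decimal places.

The web has S = 12 species and L = 25 feeding links.
C = L / S² = 25 / 144 = 0.1736 ≈ 0.17.

C = 0.17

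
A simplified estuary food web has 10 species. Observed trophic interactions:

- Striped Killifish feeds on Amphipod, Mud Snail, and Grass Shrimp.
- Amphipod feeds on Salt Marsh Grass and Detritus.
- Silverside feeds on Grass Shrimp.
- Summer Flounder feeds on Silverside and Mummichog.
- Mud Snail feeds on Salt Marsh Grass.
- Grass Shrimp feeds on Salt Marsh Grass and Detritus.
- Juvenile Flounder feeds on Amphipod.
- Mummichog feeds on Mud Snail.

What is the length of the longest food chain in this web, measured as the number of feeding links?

One longest chain: Detritus → Grass Shrimp → Silverside → Summer Flounder.
It has 4 species and 3 links.

3 links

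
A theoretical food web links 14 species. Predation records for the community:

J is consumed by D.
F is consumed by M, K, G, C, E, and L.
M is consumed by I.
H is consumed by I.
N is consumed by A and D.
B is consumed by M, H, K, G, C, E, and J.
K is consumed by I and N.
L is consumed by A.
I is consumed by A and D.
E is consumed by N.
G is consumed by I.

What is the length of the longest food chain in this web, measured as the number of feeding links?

3 links

One longest chain: B → K → I → D.
It has 4 species and 3 links.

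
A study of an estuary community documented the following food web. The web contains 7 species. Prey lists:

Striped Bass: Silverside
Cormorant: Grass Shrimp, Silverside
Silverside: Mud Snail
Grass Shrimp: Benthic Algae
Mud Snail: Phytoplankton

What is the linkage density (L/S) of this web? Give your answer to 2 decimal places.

L/S = 0.86

There are L = 6 links among S = 7 species.
L/S = 6/7 = 0.8571 ≈ 0.86.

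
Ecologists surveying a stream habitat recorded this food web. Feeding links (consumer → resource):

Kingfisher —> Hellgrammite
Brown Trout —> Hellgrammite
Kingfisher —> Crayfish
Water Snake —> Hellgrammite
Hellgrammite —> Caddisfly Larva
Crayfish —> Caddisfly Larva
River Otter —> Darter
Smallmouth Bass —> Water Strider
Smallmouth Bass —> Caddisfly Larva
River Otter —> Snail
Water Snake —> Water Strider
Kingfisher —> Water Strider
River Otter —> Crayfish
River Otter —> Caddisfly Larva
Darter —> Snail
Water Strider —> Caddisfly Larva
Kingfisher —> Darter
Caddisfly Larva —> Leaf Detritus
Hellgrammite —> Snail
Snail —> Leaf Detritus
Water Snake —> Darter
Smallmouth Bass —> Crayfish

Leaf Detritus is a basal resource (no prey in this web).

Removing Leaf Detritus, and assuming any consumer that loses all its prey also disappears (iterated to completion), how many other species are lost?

11

Remove Leaf Detritus.
Round 1: Caddisfly Larva (all prey gone), Snail (all prey gone) → extinct.
Round 2: Hellgrammite (all prey gone), Water Strider (all prey gone), Crayfish (all prey gone), Darter (all prey gone) → extinct.
Round 3: Smallmouth Bass (all prey gone), Brown Trout (all prey gone), River Otter (all prey gone), Water Snake (all prey gone), Kingfisher (all prey gone) → extinct.
No further losses. Total secondary extinctions: 11.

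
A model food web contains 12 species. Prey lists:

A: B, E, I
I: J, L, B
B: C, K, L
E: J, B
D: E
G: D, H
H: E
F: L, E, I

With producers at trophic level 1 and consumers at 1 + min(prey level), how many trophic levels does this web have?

4

Producers (level 1): C, K, J, L.
Following each consumer down to its lowest-level prey: J → E → H → G (levels 1 through 4).
All prey of G (H 3, D 3) are at level 3 or above, so G is at level 1 + 3 = 4.
Every consumer has at least one prey at level 3 or below, so none exceeds level 4.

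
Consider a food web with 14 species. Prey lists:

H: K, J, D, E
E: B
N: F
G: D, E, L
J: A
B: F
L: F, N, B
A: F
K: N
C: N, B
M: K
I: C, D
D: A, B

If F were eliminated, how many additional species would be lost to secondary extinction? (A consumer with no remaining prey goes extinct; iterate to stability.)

Remove F.
Round 1: A (all prey gone), N (all prey gone), B (all prey gone) → extinct.
Round 2: C (all prey gone), K (all prey gone), J (all prey gone), D (all prey gone), E (all prey gone), L (all prey gone) → extinct.
Round 3: I (all prey gone), G (all prey gone), H (all prey gone), M (all prey gone) → extinct.
No further losses. Total secondary extinctions: 13.

13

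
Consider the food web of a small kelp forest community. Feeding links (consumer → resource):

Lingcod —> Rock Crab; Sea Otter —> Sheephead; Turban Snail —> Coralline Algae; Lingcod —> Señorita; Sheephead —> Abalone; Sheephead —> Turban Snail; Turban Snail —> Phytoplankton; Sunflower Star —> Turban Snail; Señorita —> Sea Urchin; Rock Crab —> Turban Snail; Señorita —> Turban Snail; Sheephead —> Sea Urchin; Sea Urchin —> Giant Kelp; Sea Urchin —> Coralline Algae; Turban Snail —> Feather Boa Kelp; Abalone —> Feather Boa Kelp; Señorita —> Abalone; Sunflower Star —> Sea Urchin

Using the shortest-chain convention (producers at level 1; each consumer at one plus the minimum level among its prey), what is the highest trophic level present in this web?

4

Producers (level 1): Phytoplankton, Coralline Algae, Giant Kelp, Feather Boa Kelp.
Following each consumer down to its lowest-level prey: Feather Boa Kelp → Abalone → Sheephead → Sea Otter (levels 1 through 4).
All prey of Sea Otter (Sheephead 3) are at level 3 or above, so Sea Otter is at level 1 + 3 = 4.
Every consumer has at least one prey at level 3 or below, so none exceeds level 4.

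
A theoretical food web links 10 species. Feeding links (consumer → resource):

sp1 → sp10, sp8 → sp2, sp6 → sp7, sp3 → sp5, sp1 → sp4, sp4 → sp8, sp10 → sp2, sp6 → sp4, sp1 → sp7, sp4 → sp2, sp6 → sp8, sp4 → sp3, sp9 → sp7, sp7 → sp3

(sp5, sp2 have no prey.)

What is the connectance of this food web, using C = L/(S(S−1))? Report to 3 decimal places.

The web has S = 10 species and L = 14 feeding links.
C = L / (S(S−1)) = 14 / 90 = 0.1556 ≈ 0.156.

C = 0.156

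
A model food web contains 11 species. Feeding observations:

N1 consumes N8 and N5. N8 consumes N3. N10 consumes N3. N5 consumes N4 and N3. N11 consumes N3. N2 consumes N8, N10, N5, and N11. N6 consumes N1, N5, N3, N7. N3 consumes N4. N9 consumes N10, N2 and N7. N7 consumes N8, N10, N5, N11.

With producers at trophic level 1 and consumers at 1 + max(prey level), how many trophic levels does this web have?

Producers (level 1): N4.
N4 → N3 → N8 → N1 → N6 gives N6 level 5.
No species has a prey at level 5, so no species reaches level 6.

5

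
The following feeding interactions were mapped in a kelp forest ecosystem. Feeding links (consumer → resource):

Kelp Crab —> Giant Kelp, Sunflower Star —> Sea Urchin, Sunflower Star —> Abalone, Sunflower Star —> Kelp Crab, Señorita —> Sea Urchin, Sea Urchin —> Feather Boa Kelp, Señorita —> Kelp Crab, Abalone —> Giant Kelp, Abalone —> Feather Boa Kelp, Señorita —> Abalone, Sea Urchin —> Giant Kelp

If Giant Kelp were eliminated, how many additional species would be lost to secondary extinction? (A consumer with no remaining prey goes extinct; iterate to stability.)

1

Remove Giant Kelp.
Round 1: Kelp Crab (all prey gone) → extinct.
No further losses. Total secondary extinctions: 1.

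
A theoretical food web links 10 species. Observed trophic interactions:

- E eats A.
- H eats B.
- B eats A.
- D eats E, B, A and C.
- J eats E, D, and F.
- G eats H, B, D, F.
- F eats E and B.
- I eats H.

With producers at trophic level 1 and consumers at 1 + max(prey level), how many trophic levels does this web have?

4

Producers (level 1): A, C.
A → B → H → I gives I level 4.
No species has a prey at level 4, so no species reaches level 5.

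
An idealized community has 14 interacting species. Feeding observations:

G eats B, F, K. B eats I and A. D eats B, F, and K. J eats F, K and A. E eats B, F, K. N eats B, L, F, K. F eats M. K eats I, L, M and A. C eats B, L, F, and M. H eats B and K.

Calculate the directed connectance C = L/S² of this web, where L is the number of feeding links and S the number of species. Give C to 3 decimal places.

The web has S = 14 species and L = 29 feeding links.
C = L / S² = 29 / 196 = 0.1480 ≈ 0.148.

C = 0.148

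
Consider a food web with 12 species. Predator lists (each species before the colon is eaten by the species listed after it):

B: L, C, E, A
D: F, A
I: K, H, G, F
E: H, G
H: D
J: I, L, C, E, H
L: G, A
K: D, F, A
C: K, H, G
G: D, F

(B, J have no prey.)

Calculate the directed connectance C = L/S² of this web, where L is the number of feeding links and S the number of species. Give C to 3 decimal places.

C = 0.194

The web has S = 12 species and L = 28 feeding links.
C = L / S² = 28 / 144 = 0.1944 ≈ 0.194.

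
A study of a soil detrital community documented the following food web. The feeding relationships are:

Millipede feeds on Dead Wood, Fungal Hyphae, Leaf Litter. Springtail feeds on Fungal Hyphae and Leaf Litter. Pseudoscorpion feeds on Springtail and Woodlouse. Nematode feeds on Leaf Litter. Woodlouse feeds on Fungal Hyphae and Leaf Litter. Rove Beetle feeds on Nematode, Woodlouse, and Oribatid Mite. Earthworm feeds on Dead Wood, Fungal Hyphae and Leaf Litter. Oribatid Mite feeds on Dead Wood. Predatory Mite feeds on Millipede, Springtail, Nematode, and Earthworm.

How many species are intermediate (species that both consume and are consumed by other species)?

6

Intermediate species (has both prey and predators): Nematode, Springtail, Oribatid Mite, Millipede, Woodlouse, Earthworm.
Count: 6.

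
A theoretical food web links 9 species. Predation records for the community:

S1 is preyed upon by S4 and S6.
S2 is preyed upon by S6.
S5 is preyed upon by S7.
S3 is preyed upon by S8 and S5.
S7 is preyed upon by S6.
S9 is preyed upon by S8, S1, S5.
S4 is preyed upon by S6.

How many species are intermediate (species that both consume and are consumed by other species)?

4

Intermediate species (has both prey and predators): S1, S5, S4, S7.
Count: 4.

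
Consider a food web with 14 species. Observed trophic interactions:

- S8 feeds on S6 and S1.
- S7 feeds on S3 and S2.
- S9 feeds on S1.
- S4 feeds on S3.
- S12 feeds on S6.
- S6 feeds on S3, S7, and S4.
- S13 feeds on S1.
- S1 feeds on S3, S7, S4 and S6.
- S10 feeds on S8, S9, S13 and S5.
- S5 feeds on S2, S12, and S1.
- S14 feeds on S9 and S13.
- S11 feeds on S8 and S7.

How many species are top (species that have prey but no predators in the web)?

Top species (has prey, but nothing eats it): S10, S14, S11.
Count: 3.

3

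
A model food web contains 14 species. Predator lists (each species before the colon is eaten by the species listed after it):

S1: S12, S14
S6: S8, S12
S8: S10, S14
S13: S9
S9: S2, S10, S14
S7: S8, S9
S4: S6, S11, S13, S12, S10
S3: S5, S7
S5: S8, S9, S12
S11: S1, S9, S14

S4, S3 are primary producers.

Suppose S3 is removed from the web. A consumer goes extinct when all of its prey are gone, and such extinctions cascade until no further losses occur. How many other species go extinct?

2

Remove S3.
Round 1: S5 (all prey gone), S7 (all prey gone) → extinct.
No further losses. Total secondary extinctions: 2.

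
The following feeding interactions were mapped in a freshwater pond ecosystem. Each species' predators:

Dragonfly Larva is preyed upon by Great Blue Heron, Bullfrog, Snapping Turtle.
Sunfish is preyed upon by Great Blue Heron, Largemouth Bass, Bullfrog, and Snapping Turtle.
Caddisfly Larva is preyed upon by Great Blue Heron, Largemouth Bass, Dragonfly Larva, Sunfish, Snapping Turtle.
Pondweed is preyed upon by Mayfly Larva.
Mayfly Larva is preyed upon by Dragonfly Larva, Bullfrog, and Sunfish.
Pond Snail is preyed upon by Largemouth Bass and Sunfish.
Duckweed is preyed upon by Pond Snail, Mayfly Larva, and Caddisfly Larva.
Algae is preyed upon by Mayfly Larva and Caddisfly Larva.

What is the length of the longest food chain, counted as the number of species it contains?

One longest chain: Duckweed → Mayfly Larva → Sunfish → Largemouth Bass.
It has 4 species and 3 links.

4 species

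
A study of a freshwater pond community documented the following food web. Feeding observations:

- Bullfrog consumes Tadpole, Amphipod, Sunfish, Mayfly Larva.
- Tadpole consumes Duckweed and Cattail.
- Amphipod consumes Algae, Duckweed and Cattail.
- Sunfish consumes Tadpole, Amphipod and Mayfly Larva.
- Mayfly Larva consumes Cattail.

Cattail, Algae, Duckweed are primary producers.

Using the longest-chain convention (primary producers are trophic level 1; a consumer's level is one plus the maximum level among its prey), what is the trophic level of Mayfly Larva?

Trophic level 2

Cattail is a producer → level 1.
Mayfly Larva eats Cattail → level 2.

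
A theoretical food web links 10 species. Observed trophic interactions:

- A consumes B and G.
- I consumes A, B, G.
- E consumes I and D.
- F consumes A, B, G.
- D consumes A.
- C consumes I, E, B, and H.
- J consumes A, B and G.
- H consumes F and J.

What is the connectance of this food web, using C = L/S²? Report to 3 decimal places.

C = 0.200

The web has S = 10 species and L = 20 feeding links.
C = L / S² = 20 / 100 = 0.2000 ≈ 0.200.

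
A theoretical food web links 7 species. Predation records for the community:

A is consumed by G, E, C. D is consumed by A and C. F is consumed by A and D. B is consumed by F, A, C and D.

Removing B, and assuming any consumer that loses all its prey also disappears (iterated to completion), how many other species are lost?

6

Remove B.
Round 1: F (all prey gone) → extinct.
Round 2: D (all prey gone) → extinct.
Round 3: A (all prey gone) → extinct.
Round 4: G (all prey gone), C (all prey gone), E (all prey gone) → extinct.
No further losses. Total secondary extinctions: 6.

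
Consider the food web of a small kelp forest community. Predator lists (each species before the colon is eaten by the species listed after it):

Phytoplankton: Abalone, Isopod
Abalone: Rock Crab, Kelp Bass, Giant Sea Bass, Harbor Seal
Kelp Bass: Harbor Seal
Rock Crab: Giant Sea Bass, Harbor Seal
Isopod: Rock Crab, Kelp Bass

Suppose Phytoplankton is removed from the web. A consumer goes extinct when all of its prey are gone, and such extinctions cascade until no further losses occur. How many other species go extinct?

Remove Phytoplankton.
Round 1: Abalone (all prey gone), Isopod (all prey gone) → extinct.
Round 2: Rock Crab (all prey gone), Kelp Bass (all prey gone) → extinct.
Round 3: Giant Sea Bass (all prey gone), Harbor Seal (all prey gone) → extinct.
No further losses. Total secondary extinctions: 6.

6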